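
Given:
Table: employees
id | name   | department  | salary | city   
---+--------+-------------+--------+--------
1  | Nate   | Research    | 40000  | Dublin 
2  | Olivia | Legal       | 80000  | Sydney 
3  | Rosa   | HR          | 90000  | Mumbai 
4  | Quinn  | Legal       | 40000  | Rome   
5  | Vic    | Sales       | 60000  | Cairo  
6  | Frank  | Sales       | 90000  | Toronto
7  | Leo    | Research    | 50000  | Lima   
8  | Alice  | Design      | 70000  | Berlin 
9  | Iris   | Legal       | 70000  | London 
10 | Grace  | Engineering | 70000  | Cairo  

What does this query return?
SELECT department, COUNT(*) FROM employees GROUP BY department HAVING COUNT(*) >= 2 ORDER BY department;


Groups with count >= 2:
  Legal: 3 -> PASS
  Research: 2 -> PASS
  Sales: 2 -> PASS
  Design: 1 -> filtered out
  Engineering: 1 -> filtered out
  HR: 1 -> filtered out


3 groups:
Legal, 3
Research, 2
Sales, 2


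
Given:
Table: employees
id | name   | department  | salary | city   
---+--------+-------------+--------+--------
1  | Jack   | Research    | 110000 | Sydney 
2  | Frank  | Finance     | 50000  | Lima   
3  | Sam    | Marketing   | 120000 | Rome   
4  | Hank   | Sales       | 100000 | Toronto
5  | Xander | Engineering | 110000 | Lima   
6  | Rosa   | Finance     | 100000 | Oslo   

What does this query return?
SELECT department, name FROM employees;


Projecting columns: department, name

6 rows:
Research, Jack
Finance, Frank
Marketing, Sam
Sales, Hank
Engineering, Xander
Finance, Rosa


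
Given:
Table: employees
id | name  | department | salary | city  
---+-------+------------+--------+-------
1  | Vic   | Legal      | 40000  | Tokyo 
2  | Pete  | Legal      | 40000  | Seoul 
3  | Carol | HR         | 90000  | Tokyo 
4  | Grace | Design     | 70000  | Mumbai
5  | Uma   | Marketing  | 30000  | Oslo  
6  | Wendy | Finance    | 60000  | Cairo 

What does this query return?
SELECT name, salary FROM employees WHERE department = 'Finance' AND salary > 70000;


Filtering: department = 'Finance' AND salary > 70000
Matching: 0 rows

Empty result set (0 rows)


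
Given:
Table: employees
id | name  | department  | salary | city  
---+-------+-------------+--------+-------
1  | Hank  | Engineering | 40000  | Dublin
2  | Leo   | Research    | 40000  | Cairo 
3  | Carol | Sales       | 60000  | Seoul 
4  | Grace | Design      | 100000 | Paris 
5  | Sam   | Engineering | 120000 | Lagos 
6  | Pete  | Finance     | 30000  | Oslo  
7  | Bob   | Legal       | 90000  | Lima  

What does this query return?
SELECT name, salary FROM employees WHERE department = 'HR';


Filtering: department = 'HR'
Matching rows: 0

Empty result set (0 rows)


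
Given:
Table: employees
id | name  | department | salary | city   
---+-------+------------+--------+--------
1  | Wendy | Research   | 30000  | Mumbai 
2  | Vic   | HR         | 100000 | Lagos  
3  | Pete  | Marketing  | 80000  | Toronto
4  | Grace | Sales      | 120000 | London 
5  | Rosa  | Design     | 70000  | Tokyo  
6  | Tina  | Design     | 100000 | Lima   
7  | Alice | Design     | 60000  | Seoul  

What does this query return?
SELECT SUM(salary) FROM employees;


SUM(salary) = 30000 + 100000 + 80000 + 120000 + 70000 + 100000 + 60000 = 560000

560000


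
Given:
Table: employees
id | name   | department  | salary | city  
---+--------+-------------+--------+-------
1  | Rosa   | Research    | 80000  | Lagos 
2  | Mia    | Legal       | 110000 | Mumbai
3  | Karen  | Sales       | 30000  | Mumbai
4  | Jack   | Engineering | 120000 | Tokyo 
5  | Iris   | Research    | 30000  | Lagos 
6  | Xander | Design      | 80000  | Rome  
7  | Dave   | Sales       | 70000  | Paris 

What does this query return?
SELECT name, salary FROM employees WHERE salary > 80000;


Filtering: salary > 80000
Matching: 2 rows

2 rows:
Mia, 110000
Jack, 120000


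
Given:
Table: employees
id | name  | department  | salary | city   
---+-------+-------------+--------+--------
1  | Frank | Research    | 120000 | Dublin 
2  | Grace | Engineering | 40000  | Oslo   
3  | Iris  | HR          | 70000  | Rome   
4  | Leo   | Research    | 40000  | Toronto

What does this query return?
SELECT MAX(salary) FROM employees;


Salaries: 120000, 40000, 70000, 40000
MAX = 120000

120000


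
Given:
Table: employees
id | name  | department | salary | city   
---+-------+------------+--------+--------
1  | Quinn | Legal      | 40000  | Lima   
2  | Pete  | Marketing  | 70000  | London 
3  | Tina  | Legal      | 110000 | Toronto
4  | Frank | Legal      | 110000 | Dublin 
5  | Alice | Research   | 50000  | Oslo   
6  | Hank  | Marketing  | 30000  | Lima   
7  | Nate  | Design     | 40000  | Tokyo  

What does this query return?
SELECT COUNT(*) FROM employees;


COUNT(*) counts all rows

7


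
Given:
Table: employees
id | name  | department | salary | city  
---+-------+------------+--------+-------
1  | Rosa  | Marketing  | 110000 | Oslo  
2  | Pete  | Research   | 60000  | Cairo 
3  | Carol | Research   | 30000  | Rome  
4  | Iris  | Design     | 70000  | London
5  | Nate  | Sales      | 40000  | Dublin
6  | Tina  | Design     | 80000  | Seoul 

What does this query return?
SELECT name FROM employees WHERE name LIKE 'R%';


LIKE 'R%' matches names starting with 'R'
Matching: 1

1 rows:
Rosa


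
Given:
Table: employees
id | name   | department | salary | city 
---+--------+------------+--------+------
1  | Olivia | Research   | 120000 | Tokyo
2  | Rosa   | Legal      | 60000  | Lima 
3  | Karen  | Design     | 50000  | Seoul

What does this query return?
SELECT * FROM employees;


SELECT * returns all 3 rows with all columns

3 rows:
1, Olivia, Research, 120000, Tokyo
2, Rosa, Legal, 60000, Lima
3, Karen, Design, 50000, Seoul


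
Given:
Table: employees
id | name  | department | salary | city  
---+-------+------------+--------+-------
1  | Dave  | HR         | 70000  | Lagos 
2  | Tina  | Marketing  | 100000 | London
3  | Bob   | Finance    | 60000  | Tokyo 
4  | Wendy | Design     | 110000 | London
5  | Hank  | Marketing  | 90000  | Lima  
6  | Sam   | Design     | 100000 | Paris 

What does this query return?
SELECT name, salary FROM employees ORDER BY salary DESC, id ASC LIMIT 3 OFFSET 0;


Sort by salary DESC (id ASC tiebreak), then skip 0 and take 3
Rows 1 through 3

3 rows:
Wendy, 110000
Tina, 100000
Sam, 100000


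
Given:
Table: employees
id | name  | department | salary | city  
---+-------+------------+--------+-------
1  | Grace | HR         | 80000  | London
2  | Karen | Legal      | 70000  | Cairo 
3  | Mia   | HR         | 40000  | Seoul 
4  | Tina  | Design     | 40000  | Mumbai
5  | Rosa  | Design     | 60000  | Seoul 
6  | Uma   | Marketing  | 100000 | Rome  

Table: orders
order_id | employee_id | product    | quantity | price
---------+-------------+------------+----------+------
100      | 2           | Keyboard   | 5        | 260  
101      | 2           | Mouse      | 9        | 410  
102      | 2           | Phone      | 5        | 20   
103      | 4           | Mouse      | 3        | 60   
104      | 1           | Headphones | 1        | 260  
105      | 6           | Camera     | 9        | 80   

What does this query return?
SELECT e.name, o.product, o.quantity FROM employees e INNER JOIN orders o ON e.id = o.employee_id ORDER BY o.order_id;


Joining employees.id = orders.employee_id:
  employee Karen (id=2) -> order Keyboard
  employee Karen (id=2) -> order Mouse
  employee Karen (id=2) -> order Phone
  employee Tina (id=4) -> order Mouse
  employee Grace (id=1) -> order Headphones
  employee Uma (id=6) -> order Camera


6 rows:
Karen, Keyboard, 5
Karen, Mouse, 9
Karen, Phone, 5
Tina, Mouse, 3
Grace, Headphones, 1
Uma, Camera, 9


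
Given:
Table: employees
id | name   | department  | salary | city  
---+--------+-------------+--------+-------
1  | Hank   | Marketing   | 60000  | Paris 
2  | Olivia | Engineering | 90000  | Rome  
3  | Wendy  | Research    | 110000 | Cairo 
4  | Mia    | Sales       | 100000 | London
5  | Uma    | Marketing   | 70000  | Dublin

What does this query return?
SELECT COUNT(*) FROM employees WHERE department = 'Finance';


Counting rows where department = 'Finance'


0


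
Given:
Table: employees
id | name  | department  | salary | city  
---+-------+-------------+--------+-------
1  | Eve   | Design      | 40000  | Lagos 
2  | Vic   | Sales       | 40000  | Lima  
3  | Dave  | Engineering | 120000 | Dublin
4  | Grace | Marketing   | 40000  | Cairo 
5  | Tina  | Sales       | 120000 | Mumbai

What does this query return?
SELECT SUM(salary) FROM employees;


SUM(salary) = 40000 + 40000 + 120000 + 40000 + 120000 = 360000

360000


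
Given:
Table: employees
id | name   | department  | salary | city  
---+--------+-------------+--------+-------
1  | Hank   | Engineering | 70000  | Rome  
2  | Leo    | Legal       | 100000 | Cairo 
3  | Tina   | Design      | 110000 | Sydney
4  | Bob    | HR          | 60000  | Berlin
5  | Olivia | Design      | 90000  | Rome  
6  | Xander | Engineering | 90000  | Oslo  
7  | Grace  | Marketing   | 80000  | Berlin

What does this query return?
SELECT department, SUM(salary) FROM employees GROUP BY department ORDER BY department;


Summing salary within each department:
  Design: 110000 + 90000 = 200000
  Engineering: 70000 + 90000 = 160000
  HR: 60000 = 60000
  Legal: 100000 = 100000
  Marketing: 80000 = 80000


5 groups:
Design, 200000
Engineering, 160000
HR, 60000
Legal, 100000
Marketing, 80000


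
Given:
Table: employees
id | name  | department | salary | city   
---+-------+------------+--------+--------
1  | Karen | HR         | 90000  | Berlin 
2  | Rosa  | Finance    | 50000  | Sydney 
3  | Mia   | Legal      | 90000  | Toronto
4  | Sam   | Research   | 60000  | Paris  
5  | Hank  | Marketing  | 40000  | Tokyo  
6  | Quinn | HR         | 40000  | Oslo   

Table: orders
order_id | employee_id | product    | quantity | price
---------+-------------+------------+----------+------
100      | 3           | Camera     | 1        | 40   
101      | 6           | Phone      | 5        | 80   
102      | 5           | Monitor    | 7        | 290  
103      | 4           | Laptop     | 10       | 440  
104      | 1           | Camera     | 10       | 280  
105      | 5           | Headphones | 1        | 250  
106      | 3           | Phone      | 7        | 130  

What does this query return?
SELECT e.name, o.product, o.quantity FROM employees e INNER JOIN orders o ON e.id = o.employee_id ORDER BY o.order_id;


Joining employees.id = orders.employee_id:
  employee Mia (id=3) -> order Camera
  employee Quinn (id=6) -> order Phone
  employee Hank (id=5) -> order Monitor
  employee Sam (id=4) -> order Laptop
  employee Karen (id=1) -> order Camera
  employee Hank (id=5) -> order Headphones
  employee Mia (id=3) -> order Phone


7 rows:
Mia, Camera, 1
Quinn, Phone, 5
Hank, Monitor, 7
Sam, Laptop, 10
Karen, Camera, 10
Hank, Headphones, 1
Mia, Phone, 7


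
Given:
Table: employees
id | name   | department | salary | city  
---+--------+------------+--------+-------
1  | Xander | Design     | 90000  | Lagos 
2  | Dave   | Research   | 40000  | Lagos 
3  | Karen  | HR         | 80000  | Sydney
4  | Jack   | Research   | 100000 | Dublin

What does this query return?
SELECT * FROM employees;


SELECT * returns all 4 rows with all columns

4 rows:
1, Xander, Design, 90000, Lagos
2, Dave, Research, 40000, Lagos
3, Karen, HR, 80000, Sydney
4, Jack, Research, 100000, Dublin


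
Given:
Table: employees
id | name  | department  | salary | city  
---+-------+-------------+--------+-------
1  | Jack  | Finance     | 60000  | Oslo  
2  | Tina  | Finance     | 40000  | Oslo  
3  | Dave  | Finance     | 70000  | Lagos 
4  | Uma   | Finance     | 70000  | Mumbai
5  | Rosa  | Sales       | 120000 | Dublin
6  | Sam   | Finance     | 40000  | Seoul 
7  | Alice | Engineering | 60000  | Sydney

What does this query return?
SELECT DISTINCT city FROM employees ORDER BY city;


All 'city' values (row order): Oslo, Oslo, Lagos, Mumbai, Dublin, Seoul, Sydney
Removing duplicates leaves 6 unique value(s).

6 values:
Dublin
Lagos
Mumbai
Oslo
Seoul
Sydney


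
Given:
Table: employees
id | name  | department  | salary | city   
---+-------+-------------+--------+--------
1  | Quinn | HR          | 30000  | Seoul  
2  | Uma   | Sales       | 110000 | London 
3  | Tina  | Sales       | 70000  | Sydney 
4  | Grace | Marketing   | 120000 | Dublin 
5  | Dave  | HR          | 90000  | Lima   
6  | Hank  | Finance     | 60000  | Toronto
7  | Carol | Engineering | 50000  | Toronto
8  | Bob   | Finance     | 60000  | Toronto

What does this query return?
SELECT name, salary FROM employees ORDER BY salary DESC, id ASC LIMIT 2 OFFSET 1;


Sort by salary DESC (id ASC tiebreak), then skip 1 and take 2
Rows 2 through 3

2 rows:
Uma, 110000
Dave, 90000


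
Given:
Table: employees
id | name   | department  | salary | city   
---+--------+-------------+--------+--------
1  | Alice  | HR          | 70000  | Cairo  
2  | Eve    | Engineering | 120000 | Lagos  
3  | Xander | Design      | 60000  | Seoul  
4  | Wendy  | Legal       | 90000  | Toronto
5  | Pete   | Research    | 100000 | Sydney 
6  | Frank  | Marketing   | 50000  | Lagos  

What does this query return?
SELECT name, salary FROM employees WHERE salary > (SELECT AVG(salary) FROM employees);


Subquery: AVG(salary) = 81666.67
Filtering: salary > 81666.67
  Eve (120000) -> MATCH
  Wendy (90000) -> MATCH
  Pete (100000) -> MATCH


3 rows:
Eve, 120000
Wendy, 90000
Pete, 100000


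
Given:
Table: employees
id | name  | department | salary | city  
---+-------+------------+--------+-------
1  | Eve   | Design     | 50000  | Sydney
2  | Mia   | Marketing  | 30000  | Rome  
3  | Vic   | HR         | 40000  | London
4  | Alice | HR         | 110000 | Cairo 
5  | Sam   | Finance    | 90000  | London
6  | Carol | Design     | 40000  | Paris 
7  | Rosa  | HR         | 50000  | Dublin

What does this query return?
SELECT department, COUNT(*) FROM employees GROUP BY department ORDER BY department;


Assigning each row to its department group:
  Eve -> Design
  Mia -> Marketing
  Vic -> HR
  Alice -> HR
  Sam -> Finance
  Carol -> Design
  Rosa -> HR


4 groups:
Design, 2
Finance, 1
HR, 3
Marketing, 1


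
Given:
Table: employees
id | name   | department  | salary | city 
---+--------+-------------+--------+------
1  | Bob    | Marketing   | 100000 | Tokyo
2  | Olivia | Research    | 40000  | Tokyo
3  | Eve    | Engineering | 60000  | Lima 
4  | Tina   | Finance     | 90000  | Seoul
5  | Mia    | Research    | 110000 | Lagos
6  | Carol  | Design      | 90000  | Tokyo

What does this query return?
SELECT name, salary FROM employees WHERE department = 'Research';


Filtering: department = 'Research'
Matching rows: 2

2 rows:
Olivia, 40000
Mia, 110000


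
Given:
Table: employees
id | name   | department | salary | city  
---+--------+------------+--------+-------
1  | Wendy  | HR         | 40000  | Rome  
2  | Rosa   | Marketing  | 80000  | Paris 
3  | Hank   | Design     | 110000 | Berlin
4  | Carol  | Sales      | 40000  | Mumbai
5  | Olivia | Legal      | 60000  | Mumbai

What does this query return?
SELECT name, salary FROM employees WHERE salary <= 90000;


Filtering: salary <= 90000
Matching: 4 rows

4 rows:
Wendy, 40000
Rosa, 80000
Carol, 40000
Olivia, 60000


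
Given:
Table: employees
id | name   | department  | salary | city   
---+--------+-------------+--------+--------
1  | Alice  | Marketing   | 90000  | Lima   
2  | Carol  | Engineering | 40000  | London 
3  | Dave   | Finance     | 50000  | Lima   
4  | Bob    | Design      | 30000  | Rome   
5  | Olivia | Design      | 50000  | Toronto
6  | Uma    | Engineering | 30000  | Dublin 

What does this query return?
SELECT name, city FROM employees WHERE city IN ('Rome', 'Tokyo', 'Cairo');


Filtering: city IN ('Rome', 'Tokyo', 'Cairo')
Matching: 1 rows

1 rows:
Bob, Rome


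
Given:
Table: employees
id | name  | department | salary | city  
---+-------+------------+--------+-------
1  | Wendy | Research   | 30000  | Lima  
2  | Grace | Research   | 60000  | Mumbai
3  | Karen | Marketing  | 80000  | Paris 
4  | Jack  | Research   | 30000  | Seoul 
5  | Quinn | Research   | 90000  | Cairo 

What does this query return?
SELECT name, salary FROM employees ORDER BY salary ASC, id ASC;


Sorting by salary ASC, then id ASC for ties

5 rows:
Wendy, 30000
Jack, 30000
Grace, 60000
Karen, 80000
Quinn, 90000


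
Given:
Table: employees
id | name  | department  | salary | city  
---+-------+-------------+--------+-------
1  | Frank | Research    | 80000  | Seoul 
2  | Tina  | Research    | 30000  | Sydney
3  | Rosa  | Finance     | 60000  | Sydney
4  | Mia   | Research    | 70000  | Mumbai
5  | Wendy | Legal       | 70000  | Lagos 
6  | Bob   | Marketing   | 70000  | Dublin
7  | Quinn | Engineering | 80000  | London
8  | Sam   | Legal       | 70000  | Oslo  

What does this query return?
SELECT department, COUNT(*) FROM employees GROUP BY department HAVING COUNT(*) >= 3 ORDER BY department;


Groups with count >= 3:
  Research: 3 -> PASS
  Engineering: 1 -> filtered out
  Finance: 1 -> filtered out
  Legal: 2 -> filtered out
  Marketing: 1 -> filtered out


1 groups:
Research, 3


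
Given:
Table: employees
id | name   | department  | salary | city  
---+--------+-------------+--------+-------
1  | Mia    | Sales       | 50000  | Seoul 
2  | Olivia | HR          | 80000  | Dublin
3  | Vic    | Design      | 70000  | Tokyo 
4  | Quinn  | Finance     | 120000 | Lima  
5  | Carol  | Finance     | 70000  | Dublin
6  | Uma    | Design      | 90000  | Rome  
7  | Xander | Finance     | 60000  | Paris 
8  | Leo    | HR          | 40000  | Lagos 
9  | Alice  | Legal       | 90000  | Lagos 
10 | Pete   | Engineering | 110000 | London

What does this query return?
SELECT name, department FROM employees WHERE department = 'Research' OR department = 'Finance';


Filtering: department = 'Research' OR 'Finance'
Matching: 3 rows

3 rows:
Quinn, Finance
Carol, Finance
Xander, Finance


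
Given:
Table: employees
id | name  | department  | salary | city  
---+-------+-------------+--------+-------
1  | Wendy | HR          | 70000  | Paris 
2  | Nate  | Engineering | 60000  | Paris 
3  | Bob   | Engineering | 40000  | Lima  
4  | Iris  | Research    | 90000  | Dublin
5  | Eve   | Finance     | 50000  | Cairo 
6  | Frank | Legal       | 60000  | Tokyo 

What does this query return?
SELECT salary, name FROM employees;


Projecting columns: salary, name

6 rows:
70000, Wendy
60000, Nate
40000, Bob
90000, Iris
50000, Eve
60000, Frank


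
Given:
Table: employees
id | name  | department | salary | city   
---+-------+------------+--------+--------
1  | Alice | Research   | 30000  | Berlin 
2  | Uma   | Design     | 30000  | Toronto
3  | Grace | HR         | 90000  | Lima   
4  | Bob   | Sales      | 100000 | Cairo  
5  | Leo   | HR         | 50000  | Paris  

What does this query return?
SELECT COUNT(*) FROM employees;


COUNT(*) counts all rows

5


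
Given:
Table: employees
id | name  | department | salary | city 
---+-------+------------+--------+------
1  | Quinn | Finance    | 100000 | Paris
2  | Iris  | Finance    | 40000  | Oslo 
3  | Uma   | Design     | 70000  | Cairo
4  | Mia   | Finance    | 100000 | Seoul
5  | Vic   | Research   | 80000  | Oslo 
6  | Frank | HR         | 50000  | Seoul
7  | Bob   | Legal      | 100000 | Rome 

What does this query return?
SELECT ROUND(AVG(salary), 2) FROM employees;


SUM(salary) = 540000
COUNT = 7
ROUND(AVG, 2) = ROUND(540000 / 7, 2) = 77142.86

77142.86


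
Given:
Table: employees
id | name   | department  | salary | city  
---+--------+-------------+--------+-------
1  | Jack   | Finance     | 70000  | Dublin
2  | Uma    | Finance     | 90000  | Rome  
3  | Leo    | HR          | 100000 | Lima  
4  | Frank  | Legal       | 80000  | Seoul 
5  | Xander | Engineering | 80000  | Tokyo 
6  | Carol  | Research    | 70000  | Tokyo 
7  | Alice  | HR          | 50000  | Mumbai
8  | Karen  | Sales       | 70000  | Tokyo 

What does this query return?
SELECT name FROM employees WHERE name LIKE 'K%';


LIKE 'K%' matches names starting with 'K'
Matching: 1

1 rows:
Karen


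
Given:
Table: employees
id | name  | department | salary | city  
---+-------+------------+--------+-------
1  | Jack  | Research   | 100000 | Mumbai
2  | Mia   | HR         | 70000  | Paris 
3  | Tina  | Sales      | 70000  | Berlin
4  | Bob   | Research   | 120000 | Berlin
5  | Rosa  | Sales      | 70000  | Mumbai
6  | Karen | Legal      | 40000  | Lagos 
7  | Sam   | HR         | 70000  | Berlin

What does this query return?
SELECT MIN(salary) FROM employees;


Salaries: 100000, 70000, 70000, 120000, 70000, 40000, 70000
MIN = 40000

40000


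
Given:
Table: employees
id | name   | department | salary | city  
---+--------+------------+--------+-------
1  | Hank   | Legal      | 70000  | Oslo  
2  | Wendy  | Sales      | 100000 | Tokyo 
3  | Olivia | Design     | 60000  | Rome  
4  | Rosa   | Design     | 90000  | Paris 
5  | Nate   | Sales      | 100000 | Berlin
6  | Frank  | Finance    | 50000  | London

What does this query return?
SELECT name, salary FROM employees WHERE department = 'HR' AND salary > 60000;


Filtering: department = 'HR' AND salary > 60000
Matching: 0 rows

Empty result set (0 rows)


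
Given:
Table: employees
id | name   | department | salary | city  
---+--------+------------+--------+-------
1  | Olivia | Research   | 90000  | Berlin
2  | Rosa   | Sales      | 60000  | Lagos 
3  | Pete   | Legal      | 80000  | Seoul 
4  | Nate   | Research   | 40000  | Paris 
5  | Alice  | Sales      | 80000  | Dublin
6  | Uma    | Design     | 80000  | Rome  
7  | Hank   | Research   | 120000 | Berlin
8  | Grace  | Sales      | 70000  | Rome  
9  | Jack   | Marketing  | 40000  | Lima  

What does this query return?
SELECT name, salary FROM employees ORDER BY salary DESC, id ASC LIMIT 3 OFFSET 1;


Sort by salary DESC (id ASC tiebreak), then skip 1 and take 3
Rows 2 through 4

3 rows:
Olivia, 90000
Pete, 80000
Alice, 80000


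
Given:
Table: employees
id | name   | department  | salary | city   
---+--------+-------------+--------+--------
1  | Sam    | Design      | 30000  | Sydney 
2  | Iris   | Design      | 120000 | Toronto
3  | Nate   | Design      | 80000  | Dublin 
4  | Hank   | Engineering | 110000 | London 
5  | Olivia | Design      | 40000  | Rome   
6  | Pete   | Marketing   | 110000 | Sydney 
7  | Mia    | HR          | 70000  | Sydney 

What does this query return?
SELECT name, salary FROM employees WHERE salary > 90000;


Filtering: salary > 90000
Matching: 3 rows

3 rows:
Iris, 120000
Hank, 110000
Pete, 110000


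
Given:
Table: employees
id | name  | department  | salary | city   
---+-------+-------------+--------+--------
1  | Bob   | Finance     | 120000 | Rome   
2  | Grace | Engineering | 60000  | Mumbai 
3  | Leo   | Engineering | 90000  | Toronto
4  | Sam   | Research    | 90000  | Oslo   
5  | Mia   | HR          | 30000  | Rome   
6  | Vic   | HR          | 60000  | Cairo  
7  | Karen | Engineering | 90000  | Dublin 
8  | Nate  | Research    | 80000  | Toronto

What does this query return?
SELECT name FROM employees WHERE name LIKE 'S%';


LIKE 'S%' matches names starting with 'S'
Matching: 1

1 rows:
Sam


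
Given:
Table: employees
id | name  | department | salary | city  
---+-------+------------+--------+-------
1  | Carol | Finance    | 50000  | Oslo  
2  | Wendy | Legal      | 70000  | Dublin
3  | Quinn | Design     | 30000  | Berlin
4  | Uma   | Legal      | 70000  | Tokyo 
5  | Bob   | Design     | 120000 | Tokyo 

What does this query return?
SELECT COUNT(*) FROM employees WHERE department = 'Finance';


Counting rows where department = 'Finance'
  Carol -> MATCH


1


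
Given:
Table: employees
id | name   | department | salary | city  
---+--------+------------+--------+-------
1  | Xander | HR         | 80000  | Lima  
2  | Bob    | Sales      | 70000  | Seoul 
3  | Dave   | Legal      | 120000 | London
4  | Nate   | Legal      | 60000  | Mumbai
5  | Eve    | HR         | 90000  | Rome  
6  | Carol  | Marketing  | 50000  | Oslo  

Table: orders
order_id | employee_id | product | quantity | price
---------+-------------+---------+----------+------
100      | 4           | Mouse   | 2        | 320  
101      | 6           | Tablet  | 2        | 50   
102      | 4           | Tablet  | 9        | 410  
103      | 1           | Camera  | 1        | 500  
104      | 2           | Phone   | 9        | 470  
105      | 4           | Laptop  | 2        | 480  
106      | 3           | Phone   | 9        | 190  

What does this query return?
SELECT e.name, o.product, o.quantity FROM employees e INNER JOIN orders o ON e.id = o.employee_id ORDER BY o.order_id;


Joining employees.id = orders.employee_id:
  employee Nate (id=4) -> order Mouse
  employee Carol (id=6) -> order Tablet
  employee Nate (id=4) -> order Tablet
  employee Xander (id=1) -> order Camera
  employee Bob (id=2) -> order Phone
  employee Nate (id=4) -> order Laptop
  employee Dave (id=3) -> order Phone


7 rows:
Nate, Mouse, 2
Carol, Tablet, 2
Nate, Tablet, 9
Xander, Camera, 1
Bob, Phone, 9
Nate, Laptop, 2
Dave, Phone, 9


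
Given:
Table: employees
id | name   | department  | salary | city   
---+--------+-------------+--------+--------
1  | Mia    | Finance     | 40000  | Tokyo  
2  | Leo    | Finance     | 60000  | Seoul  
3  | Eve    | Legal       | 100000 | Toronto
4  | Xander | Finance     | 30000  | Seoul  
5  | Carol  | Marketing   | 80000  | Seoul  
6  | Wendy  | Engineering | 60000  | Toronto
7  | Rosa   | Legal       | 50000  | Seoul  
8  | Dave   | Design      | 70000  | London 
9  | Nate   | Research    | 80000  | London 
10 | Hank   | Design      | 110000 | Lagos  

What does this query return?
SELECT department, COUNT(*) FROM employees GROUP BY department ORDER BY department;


Assigning each row to its department group:
  Mia -> Finance
  Leo -> Finance
  Eve -> Legal
  Xander -> Finance
  Carol -> Marketing
  Wendy -> Engineering
  Rosa -> Legal
  Dave -> Design
  Nate -> Research
  Hank -> Design


6 groups:
Design, 2
Engineering, 1
Finance, 3
Legal, 2
Marketing, 1
Research, 1


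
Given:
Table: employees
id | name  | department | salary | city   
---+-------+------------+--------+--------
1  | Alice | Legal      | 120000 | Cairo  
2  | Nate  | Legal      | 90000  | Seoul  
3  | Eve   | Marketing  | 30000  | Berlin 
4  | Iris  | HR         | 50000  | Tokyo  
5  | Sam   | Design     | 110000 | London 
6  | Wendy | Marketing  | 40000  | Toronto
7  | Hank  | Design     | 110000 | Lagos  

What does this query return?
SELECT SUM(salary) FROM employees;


SUM(salary) = 120000 + 90000 + 30000 + 50000 + 110000 + 40000 + 110000 = 550000

550000


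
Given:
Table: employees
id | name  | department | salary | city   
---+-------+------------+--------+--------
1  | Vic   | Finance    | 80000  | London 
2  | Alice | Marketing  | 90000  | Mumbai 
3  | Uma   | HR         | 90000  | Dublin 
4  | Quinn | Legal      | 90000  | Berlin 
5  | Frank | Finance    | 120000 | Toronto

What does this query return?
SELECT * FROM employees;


SELECT * returns all 5 rows with all columns

5 rows:
1, Vic, Finance, 80000, London
2, Alice, Marketing, 90000, Mumbai
3, Uma, HR, 90000, Dublin
4, Quinn, Legal, 90000, Berlin
5, Frank, Finance, 120000, Toronto


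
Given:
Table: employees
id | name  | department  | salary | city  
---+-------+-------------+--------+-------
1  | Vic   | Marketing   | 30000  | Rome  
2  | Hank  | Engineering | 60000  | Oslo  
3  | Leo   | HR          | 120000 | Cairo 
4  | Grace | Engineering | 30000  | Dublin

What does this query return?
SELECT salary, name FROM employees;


Projecting columns: salary, name

4 rows:
30000, Vic
60000, Hank
120000, Leo
30000, Grace


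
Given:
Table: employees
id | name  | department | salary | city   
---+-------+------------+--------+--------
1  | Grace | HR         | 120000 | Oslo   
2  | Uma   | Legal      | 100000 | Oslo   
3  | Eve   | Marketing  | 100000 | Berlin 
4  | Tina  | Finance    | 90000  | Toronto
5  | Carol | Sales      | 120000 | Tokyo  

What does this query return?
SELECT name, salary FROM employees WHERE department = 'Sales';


Filtering: department = 'Sales'
Matching rows: 1

1 rows:
Carol, 120000


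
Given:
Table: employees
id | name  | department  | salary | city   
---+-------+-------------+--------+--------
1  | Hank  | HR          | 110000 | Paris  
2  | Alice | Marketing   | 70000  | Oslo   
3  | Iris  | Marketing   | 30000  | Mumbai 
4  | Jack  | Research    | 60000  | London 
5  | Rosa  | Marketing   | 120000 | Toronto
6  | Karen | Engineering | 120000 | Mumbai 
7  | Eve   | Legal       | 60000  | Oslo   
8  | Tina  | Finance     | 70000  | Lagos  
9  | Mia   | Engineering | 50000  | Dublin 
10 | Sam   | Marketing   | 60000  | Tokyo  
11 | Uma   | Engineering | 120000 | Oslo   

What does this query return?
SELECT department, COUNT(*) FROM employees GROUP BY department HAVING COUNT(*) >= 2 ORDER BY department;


Groups with count >= 2:
  Engineering: 3 -> PASS
  Marketing: 4 -> PASS
  Finance: 1 -> filtered out
  HR: 1 -> filtered out
  Legal: 1 -> filtered out
  Research: 1 -> filtered out


2 groups:
Engineering, 3
Marketing, 4


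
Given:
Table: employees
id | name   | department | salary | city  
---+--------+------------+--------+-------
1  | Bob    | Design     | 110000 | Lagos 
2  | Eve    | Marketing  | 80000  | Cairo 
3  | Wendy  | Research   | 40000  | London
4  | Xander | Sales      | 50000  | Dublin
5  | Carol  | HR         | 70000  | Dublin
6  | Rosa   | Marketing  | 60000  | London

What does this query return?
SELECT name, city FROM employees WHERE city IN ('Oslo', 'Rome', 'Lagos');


Filtering: city IN ('Oslo', 'Rome', 'Lagos')
Matching: 1 rows

1 rows:
Bob, Lagos


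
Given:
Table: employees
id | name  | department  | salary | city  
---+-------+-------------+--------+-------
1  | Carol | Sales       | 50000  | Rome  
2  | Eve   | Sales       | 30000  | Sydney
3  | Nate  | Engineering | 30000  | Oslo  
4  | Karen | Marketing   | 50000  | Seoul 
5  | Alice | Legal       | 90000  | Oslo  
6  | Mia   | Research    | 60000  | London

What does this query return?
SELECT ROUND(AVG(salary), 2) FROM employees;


SUM(salary) = 310000
COUNT = 6
ROUND(AVG, 2) = ROUND(310000 / 6, 2) = 51666.67

51666.67


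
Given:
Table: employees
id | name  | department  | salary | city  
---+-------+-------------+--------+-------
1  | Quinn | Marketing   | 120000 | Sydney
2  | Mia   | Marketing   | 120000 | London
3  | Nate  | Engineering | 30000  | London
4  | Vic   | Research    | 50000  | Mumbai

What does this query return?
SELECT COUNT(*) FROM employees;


COUNT(*) counts all rows

4


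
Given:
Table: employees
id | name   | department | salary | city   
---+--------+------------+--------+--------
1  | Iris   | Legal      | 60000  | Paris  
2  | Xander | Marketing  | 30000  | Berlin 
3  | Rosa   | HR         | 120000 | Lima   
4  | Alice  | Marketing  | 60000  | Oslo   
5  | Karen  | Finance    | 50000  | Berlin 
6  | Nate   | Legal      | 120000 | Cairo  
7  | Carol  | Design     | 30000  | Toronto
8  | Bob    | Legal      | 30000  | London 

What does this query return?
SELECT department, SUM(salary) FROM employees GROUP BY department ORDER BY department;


Summing salary within each department:
  Design: 30000 = 30000
  Finance: 50000 = 50000
  HR: 120000 = 120000
  Legal: 60000 + 120000 + 30000 = 210000
  Marketing: 30000 + 60000 = 90000


5 groups:
Design, 30000
Finance, 50000
HR, 120000
Legal, 210000
Marketing, 90000


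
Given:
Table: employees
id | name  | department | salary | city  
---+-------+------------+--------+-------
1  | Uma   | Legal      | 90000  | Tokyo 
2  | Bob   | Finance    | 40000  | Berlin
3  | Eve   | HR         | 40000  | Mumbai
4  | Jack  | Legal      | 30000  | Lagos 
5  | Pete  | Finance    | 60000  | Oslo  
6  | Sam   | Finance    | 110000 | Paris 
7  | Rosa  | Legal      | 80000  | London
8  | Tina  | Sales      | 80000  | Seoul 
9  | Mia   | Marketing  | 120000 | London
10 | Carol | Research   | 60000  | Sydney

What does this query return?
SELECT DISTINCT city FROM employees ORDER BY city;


All 'city' values (row order): Tokyo, Berlin, Mumbai, Lagos, Oslo, Paris, London, Seoul, London, Sydney
Removing duplicates leaves 9 unique value(s).

9 values:
Berlin
Lagos
London
Mumbai
Oslo
Paris
Seoul
Sydney
Tokyo


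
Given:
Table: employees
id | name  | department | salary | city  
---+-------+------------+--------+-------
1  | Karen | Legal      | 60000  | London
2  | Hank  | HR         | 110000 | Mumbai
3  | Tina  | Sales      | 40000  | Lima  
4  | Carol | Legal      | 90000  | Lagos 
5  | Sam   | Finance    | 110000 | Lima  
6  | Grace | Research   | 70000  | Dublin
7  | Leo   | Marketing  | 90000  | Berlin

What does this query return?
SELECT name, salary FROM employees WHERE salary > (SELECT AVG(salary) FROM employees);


Subquery: AVG(salary) = 81428.57
Filtering: salary > 81428.57
  Hank (110000) -> MATCH
  Carol (90000) -> MATCH
  Sam (110000) -> MATCH
  Leo (90000) -> MATCH


4 rows:
Hank, 110000
Carol, 90000
Sam, 110000
Leo, 90000


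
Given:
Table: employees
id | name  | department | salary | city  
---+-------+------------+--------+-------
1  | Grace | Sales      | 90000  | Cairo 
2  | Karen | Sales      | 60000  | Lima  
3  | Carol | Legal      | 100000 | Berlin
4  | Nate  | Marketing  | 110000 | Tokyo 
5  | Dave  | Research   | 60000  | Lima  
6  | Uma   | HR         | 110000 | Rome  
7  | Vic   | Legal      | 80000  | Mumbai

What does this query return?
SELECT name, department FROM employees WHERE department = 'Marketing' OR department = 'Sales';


Filtering: department = 'Marketing' OR 'Sales'
Matching: 3 rows

3 rows:
Grace, Sales
Karen, Sales
Nate, Marketing


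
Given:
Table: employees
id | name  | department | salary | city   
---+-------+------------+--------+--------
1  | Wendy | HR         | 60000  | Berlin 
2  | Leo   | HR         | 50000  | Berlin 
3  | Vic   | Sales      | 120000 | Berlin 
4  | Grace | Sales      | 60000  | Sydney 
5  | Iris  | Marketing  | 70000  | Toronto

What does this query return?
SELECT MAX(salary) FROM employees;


Salaries: 60000, 50000, 120000, 60000, 70000
MAX = 120000

120000


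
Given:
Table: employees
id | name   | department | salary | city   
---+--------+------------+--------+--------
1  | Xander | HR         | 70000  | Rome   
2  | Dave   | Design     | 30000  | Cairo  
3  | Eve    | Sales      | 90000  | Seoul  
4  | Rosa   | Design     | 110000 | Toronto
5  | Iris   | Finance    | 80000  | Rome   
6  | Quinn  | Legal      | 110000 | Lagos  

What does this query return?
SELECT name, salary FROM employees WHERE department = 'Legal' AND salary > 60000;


Filtering: department = 'Legal' AND salary > 60000
Matching: 1 rows

1 rows:
Quinn, 110000


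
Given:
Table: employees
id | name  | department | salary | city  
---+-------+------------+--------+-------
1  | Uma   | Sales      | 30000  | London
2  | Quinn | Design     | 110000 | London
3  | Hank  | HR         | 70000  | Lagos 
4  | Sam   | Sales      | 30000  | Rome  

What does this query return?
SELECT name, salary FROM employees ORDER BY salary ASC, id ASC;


Sorting by salary ASC, then id ASC for ties

4 rows:
Uma, 30000
Sam, 30000
Hank, 70000
Quinn, 110000


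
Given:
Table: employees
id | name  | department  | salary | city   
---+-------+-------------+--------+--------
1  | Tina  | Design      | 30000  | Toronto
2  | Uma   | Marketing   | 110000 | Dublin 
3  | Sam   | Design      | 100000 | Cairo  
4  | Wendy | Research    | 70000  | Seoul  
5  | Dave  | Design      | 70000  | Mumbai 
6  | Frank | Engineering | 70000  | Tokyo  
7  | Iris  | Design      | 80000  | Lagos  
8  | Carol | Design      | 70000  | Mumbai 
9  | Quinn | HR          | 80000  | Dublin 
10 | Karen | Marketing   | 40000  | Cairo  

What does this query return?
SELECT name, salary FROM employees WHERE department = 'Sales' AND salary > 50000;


Filtering: department = 'Sales' AND salary > 50000
Matching: 0 rows

Empty result set (0 rows)


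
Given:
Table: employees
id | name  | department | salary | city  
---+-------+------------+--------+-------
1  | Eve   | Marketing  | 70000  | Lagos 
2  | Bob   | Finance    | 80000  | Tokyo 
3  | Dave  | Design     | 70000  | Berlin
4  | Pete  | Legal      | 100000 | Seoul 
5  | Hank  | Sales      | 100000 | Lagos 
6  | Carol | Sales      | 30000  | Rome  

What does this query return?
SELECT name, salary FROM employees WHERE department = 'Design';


Filtering: department = 'Design'
Matching rows: 1

1 rows:
Dave, 70000


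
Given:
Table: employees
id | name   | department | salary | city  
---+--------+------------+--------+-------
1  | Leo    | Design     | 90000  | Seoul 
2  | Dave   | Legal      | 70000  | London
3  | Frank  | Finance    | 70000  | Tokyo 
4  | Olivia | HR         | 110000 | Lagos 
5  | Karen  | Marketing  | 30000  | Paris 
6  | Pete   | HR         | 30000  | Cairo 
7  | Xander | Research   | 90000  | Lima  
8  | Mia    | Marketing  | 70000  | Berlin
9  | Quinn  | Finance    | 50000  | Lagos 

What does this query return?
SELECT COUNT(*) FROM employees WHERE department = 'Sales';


Counting rows where department = 'Sales'


0


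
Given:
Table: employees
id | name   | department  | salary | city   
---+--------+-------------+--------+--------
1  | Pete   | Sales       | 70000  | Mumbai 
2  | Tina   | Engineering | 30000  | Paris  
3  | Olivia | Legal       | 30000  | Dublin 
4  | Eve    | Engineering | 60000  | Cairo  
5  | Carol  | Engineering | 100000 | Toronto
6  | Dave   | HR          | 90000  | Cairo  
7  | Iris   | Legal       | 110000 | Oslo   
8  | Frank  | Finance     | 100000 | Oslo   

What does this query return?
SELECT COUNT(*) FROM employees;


COUNT(*) counts all rows

8


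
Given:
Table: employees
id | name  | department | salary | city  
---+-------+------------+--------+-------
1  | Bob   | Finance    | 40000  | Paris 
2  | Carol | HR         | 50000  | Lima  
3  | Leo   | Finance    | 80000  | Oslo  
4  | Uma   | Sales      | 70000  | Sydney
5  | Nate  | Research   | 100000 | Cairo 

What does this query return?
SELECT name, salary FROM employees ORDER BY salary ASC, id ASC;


Sorting by salary ASC, then id ASC for ties

5 rows:
Bob, 40000
Carol, 50000
Uma, 70000
Leo, 80000
Nate, 100000


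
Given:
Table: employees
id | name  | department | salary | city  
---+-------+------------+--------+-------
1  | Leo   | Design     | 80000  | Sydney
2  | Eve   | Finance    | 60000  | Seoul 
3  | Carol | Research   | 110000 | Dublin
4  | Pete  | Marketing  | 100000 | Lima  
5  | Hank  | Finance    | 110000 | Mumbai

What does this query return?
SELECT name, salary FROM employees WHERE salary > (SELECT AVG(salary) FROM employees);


Subquery: AVG(salary) = 92000.0
Filtering: salary > 92000.0
  Carol (110000) -> MATCH
  Pete (100000) -> MATCH
  Hank (110000) -> MATCH


3 rows:
Carol, 110000
Pete, 100000
Hank, 110000


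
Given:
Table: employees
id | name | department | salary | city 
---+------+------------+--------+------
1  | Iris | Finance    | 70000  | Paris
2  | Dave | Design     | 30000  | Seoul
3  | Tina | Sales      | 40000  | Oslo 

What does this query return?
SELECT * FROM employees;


SELECT * returns all 3 rows with all columns

3 rows:
1, Iris, Finance, 70000, Paris
2, Dave, Design, 30000, Seoul
3, Tina, Sales, 40000, Oslo


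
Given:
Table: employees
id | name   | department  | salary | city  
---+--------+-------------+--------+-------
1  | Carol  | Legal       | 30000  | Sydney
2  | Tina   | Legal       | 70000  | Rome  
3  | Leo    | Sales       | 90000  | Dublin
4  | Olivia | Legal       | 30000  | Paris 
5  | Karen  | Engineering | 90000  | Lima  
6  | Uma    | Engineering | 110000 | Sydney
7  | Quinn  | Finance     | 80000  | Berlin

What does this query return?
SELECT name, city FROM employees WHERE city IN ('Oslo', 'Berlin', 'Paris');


Filtering: city IN ('Oslo', 'Berlin', 'Paris')
Matching: 2 rows

2 rows:
Olivia, Paris
Quinn, Berlin


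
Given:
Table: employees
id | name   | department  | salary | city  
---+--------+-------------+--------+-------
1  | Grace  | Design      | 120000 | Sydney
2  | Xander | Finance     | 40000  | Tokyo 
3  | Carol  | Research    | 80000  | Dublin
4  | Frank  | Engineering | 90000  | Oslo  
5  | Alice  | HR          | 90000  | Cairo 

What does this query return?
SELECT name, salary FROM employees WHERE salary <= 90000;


Filtering: salary <= 90000
Matching: 4 rows

4 rows:
Xander, 40000
Carol, 80000
Frank, 90000
Alice, 90000
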